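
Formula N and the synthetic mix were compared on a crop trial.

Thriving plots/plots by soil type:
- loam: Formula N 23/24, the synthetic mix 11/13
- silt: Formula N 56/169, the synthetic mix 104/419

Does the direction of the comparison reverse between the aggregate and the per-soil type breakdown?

Loam: Formula N 23/24 = 95.8%, the synthetic mix 11/13 = 84.6% → Formula N
Silt: Formula N 56/169 = 33.1%, the synthetic mix 104/419 = 24.8% → Formula N
Overall: Formula N 79/193 = 40.9%, the synthetic mix 115/432 = 26.6% → Formula N
Formula N wins overall and in every soil group — no reversal.

No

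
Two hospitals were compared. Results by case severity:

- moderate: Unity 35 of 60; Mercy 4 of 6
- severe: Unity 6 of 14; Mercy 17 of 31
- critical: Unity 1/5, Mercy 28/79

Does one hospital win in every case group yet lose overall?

Yes

Moderate: Unity 35/60 = 58.3%, Mercy 4/6 = 66.7% → Mercy
Severe: Unity 6/14 = 42.9%, Mercy 17/31 = 54.8% → Mercy
Critical: Unity 1/5 = 20.0%, Mercy 28/79 = 35.4% → Mercy
Overall: Unity 42/79 = 53.2%, Mercy 49/116 = 42.2% → Unity
Mercy wins each case group but Unity wins overall — the comparison reverses. Mercy's patients skew toward critical, which has a lower base rate.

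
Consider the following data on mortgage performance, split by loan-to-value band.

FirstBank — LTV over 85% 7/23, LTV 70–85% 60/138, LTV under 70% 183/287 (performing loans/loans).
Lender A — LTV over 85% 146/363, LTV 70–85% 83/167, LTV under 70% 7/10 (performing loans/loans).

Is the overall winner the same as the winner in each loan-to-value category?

LTV over 85%: FirstBank 7/23 = 30.4%, Lender A 146/363 = 40.2% → Lender A
LTV 70–85%: FirstBank 60/138 = 43.5%, Lender A 83/167 = 49.7% → Lender A
LTV under 70%: FirstBank 183/287 = 63.8%, Lender A 7/10 = 70.0% → Lender A
Overall: FirstBank 250/448 = 55.8%, Lender A 236/540 = 43.7% → FirstBank
Lender A wins each loan-to-value group but FirstBank wins overall — the comparison reverses. Lender A's loans skew toward LTV over 85%, which has a lower base rate.

No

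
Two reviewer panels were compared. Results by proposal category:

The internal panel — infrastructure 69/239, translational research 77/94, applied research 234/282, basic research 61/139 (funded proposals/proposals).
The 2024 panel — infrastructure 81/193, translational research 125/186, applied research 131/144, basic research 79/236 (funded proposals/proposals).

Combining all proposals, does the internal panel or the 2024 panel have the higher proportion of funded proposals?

the internal panel

Infrastructure: the internal panel 69/239 = 28.9%, the 2024 panel 81/193 = 42.0% → the 2024 panel
Translational research: the internal panel 77/94 = 81.9%, the 2024 panel 125/186 = 67.2% → the internal panel
Applied research: the internal panel 234/282 = 83.0%, the 2024 panel 131/144 = 91.0% → the 2024 panel
Basic research: the internal panel 61/139 = 43.9%, the 2024 panel 79/236 = 33.5% → the internal panel
Overall: the internal panel 441/754 = 58.5%, the 2024 panel 416/759 = 54.8% → the internal panel
(Neither sweeps every proposal group, but the internal panel has the higher pooled rate.)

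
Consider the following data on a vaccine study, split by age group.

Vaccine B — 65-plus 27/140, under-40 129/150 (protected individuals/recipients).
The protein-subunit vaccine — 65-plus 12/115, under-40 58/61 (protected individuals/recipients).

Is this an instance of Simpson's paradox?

65-plus: Vaccine B 27/140 = 19.3%, the protein-subunit vaccine 12/115 = 10.4% → Vaccine B
Under-40: Vaccine B 129/150 = 86.0%, the protein-subunit vaccine 58/61 = 95.1% → the protein-subunit vaccine
Overall: Vaccine B 156/290 = 53.8%, the protein-subunit vaccine 70/176 = 39.8% → Vaccine B
Neither sweeps: Vaccine B wins 1 of 2 groups, the protein-subunit vaccine wins 1. Vaccine B wins overall but not every group — no Simpson reversal.

No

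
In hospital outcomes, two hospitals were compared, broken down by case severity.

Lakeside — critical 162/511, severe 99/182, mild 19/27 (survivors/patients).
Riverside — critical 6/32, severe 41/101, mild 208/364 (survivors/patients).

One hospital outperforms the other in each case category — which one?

Lakeside

Critical: Lakeside 162/511 = 31.7%, Riverside 6/32 = 18.8% → Lakeside
Severe: Lakeside 99/182 = 54.4%, Riverside 41/101 = 40.6% → Lakeside
Mild: Lakeside 19/27 = 70.4%, Riverside 208/364 = 57.1% → Lakeside
Lakeside has the higher rate in all 3 groups.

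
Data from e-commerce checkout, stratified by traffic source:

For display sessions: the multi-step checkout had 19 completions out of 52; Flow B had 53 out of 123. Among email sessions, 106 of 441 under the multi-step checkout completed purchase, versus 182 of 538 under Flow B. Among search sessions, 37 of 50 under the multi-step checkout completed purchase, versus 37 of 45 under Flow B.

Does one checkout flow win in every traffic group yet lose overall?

Display: the multi-step checkout 19/52 = 36.5%, Flow B 53/123 = 43.1% → Flow B
Email: the multi-step checkout 106/441 = 24.0%, Flow B 182/538 = 33.8% → Flow B
Search: the multi-step checkout 37/50 = 74.0%, Flow B 37/45 = 82.2% → Flow B
Overall: the multi-step checkout 162/543 = 29.8%, Flow B 272/706 = 38.5% → Flow B
Flow B wins overall and in every traffic group — no reversal.

No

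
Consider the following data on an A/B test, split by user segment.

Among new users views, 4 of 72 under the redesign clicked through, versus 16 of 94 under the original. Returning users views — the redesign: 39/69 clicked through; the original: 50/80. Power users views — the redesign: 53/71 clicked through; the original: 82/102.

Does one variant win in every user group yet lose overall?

No

New users: the redesign 4/72 = 5.6%, the original 16/94 = 17.0% → the original
Returning users: the redesign 39/69 = 56.5%, the original 50/80 = 62.5% → the original
Power users: the redesign 53/71 = 74.6%, the original 82/102 = 80.4% → the original
Overall: the redesign 96/212 = 45.3%, the original 148/276 = 53.6% → the original
The original wins overall and in every user group — no reversal.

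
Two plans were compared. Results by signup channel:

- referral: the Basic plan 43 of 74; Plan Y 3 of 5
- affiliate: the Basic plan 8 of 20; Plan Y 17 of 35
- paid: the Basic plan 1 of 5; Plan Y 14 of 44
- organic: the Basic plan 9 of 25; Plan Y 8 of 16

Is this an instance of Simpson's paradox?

Referral: the Basic plan 43/74 = 58.1%, Plan Y 3/5 = 60.0% → Plan Y
Affiliate: the Basic plan 8/20 = 40.0%, Plan Y 17/35 = 48.6% → Plan Y
Paid: the Basic plan 1/5 = 20.0%, Plan Y 14/44 = 31.8% → Plan Y
Organic: the Basic plan 9/25 = 36.0%, Plan Y 8/16 = 50.0% → Plan Y
Overall: the Basic plan 61/124 = 49.2%, Plan Y 42/100 = 42.0% → the Basic plan
Plan Y wins each signup group but the Basic plan wins overall — the comparison reverses. Plan Y's customers skew toward paid, which has a lower base rate.

Yes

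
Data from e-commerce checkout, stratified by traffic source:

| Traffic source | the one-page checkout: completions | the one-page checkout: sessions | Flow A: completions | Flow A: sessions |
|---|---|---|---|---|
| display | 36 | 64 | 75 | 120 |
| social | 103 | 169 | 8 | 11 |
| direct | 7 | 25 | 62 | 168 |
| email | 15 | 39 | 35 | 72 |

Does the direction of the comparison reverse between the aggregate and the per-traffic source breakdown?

Yes

Display: the one-page checkout 36/64 = 56.2%, Flow A 75/120 = 62.5% → Flow A
Social: the one-page checkout 103/169 = 60.9%, Flow A 8/11 = 72.7% → Flow A
Direct: the one-page checkout 7/25 = 28.0%, Flow A 62/168 = 36.9% → Flow A
Email: the one-page checkout 15/39 = 38.5%, Flow A 35/72 = 48.6% → Flow A
Overall: the one-page checkout 161/297 = 54.2%, Flow A 180/371 = 48.5% → the one-page checkout
Flow A wins each traffic group but the one-page checkout wins overall — the comparison reverses. Flow A's sessions skew toward direct, which has a lower base rate.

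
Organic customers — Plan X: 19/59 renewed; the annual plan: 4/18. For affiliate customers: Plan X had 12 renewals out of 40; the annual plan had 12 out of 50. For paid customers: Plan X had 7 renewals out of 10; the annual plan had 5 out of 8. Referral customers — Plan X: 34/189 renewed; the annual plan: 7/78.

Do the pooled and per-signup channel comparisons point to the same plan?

Yes

Organic: Plan X 19/59 = 32.2%, the annual plan 4/18 = 22.2% → Plan X
Affiliate: Plan X 12/40 = 30.0%, the annual plan 12/50 = 24.0% → Plan X
Paid: Plan X 7/10 = 70.0%, the annual plan 5/8 = 62.5% → Plan X
Referral: Plan X 34/189 = 18.0%, the annual plan 7/78 = 9.0% → Plan X
Overall: Plan X 72/298 = 24.2%, the annual plan 28/154 = 18.2% → Plan X
Plan X wins overall and in every signup group — no reversal.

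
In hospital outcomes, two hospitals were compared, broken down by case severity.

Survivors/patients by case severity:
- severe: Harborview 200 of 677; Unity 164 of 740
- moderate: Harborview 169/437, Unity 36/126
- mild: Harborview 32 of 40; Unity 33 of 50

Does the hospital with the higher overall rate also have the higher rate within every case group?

Severe: Harborview 200/677 = 29.5%, Unity 164/740 = 22.2% → Harborview
Moderate: Harborview 169/437 = 38.7%, Unity 36/126 = 28.6% → Harborview
Mild: Harborview 32/40 = 80.0%, Unity 33/50 = 66.0% → Harborview
Overall: Harborview 401/1154 = 34.7%, Unity 233/916 = 25.4% → Harborview
Harborview wins overall and in every case group — no reversal.

Yes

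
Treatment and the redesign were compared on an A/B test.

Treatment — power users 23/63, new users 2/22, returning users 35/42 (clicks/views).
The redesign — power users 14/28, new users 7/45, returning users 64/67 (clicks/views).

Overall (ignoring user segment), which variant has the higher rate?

the redesign

Power users: Treatment 23/63 = 36.5%, the redesign 14/28 = 50.0% → the redesign
New users: Treatment 2/22 = 9.1%, the redesign 7/45 = 15.6% → the redesign
Returning users: Treatment 35/42 = 83.3%, the redesign 64/67 = 95.5% → the redesign
Overall: Treatment 60/127 = 47.2%, the redesign 85/140 = 60.7% → the redesign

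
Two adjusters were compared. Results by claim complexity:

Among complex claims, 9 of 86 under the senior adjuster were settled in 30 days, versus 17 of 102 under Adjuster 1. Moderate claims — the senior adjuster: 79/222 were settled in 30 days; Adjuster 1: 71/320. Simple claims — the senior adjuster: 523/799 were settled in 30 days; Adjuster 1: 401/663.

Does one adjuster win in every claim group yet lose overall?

No

Complex: the senior adjuster 9/86 = 10.5%, Adjuster 1 17/102 = 16.7% → Adjuster 1
Moderate: the senior adjuster 79/222 = 35.6%, Adjuster 1 71/320 = 22.2% → the senior adjuster
Simple: the senior adjuster 523/799 = 65.5%, Adjuster 1 401/663 = 60.5% → the senior adjuster
Overall: the senior adjuster 611/1107 = 55.2%, Adjuster 1 489/1085 = 45.1% → the senior adjuster
Neither sweeps: the senior adjuster wins 2 of 3 groups, Adjuster 1 wins 1. The senior adjuster wins overall but not every group — no Simpson reversal.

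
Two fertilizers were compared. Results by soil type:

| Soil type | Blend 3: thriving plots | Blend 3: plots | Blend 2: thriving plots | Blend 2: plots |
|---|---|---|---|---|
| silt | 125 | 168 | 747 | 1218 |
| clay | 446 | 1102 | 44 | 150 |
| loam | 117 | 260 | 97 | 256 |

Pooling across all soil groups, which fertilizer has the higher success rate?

Blend 2

Silt: Blend 3 125/168 = 74.4%, Blend 2 747/1218 = 61.3% → Blend 3
Clay: Blend 3 446/1102 = 40.5%, Blend 2 44/150 = 29.3% → Blend 3
Loam: Blend 3 117/260 = 45.0%, Blend 2 97/256 = 37.9% → Blend 3
Overall: Blend 3 688/1530 = 45.0%, Blend 2 888/1624 = 54.7% → Blend 2
(Blend 3 wins every soil group but Blend 2 wins overall — Blend 3's plots skew toward the low-rate clay group.)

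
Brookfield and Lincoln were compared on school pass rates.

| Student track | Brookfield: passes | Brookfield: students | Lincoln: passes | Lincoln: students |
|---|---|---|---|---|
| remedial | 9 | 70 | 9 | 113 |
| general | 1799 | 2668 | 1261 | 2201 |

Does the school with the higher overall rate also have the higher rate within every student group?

Remedial: Brookfield 9/70 = 12.9%, Lincoln 9/113 = 8.0% → Brookfield
General: Brookfield 1799/2668 = 67.4%, Lincoln 1261/2201 = 57.3% → Brookfield
Overall: Brookfield 1808/2738 = 66.0%, Lincoln 1270/2314 = 54.9% → Brookfield
Brookfield wins overall and in every student group — no reversal.

Yes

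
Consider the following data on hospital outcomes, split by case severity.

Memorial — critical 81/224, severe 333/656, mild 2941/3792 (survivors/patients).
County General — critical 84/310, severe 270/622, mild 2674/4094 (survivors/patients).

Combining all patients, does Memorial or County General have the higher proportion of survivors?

Memorial

Critical: Memorial 81/224 = 36.2%, County General 84/310 = 27.1% → Memorial
Severe: Memorial 333/656 = 50.8%, County General 270/622 = 43.4% → Memorial
Mild: Memorial 2941/3792 = 77.6%, County General 2674/4094 = 65.3% → Memorial
Overall: Memorial 3355/4672 = 71.8%, County General 3028/5026 = 60.2% → Memorial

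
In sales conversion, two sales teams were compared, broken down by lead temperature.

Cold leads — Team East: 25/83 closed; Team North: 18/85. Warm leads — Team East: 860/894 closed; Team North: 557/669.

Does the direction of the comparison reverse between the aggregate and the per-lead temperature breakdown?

No

Cold: Team East 25/83 = 30.1%, Team North 18/85 = 21.2% → Team East
Warm: Team East 860/894 = 96.2%, Team North 557/669 = 83.3% → Team East
Overall: Team East 885/977 = 90.6%, Team North 575/754 = 76.3% → Team East
Team East wins overall and in every lead group — no reversal.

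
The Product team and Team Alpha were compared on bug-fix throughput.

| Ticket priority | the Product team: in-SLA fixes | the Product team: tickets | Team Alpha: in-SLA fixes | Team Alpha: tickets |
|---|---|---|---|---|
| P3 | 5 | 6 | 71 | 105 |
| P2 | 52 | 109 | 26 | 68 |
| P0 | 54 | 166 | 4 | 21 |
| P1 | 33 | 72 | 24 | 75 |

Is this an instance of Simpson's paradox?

P3: the Product team 5/6 = 83.3%, Team Alpha 71/105 = 67.6% → the Product team
P2: the Product team 52/109 = 47.7%, Team Alpha 26/68 = 38.2% → the Product team
P0: the Product team 54/166 = 32.5%, Team Alpha 4/21 = 19.0% → the Product team
P1: the Product team 33/72 = 45.8%, Team Alpha 24/75 = 32.0% → the Product team
Overall: the Product team 144/353 = 40.8%, Team Alpha 125/269 = 46.5% → Team Alpha
The Product team wins each ticket group but Team Alpha wins overall — the comparison reverses. The Product team's tickets skew toward P0, which has a lower base rate.

Yes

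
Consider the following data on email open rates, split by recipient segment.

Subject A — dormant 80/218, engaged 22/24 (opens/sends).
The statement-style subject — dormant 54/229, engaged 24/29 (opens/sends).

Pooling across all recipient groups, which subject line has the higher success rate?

Subject A

Dormant: Subject A 80/218 = 36.7%, the statement-style subject 54/229 = 23.6% → Subject A
Engaged: Subject A 22/24 = 91.7%, the statement-style subject 24/29 = 82.8% → Subject A
Overall: Subject A 102/242 = 42.1%, the statement-style subject 78/258 = 30.2% → Subject A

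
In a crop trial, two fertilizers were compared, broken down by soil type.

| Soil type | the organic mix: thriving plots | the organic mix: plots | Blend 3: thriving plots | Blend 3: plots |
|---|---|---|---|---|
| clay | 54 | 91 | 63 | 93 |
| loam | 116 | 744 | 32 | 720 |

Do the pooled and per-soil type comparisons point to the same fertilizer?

Clay: the organic mix 54/91 = 59.3%, Blend 3 63/93 = 67.7% → Blend 3
Loam: the organic mix 116/744 = 15.6%, Blend 3 32/720 = 4.4% → the organic mix
Overall: the organic mix 170/835 = 20.4%, Blend 3 95/813 = 11.7% → the organic mix
Neither sweeps: the organic mix wins 1 of 2 groups, Blend 3 wins 1. The organic mix wins overall but not every group — no Simpson reversal.

No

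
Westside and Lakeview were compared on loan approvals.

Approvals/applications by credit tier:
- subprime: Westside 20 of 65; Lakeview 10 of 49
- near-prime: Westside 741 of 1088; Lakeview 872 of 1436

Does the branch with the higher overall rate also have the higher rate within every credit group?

Subprime: Westside 20/65 = 30.8%, Lakeview 10/49 = 20.4% → Westside
Near-prime: Westside 741/1088 = 68.1%, Lakeview 872/1436 = 60.7% → Westside
Overall: Westside 761/1153 = 66.0%, Lakeview 882/1485 = 59.4% → Westside
Westside wins overall and in every credit group — no reversal.

Yes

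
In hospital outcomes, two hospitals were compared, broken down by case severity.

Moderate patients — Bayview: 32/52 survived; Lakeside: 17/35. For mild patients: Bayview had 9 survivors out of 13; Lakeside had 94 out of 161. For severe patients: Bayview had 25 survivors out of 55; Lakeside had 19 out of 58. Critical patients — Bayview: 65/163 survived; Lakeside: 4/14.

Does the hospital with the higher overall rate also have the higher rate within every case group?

No

Moderate: Bayview 32/52 = 61.5%, Lakeside 17/35 = 48.6% → Bayview
Mild: Bayview 9/13 = 69.2%, Lakeside 94/161 = 58.4% → Bayview
Severe: Bayview 25/55 = 45.5%, Lakeside 19/58 = 32.8% → Bayview
Critical: Bayview 65/163 = 39.9%, Lakeside 4/14 = 28.6% → Bayview
Overall: Bayview 131/283 = 46.3%, Lakeside 134/268 = 50.0% → Lakeside
Bayview wins each case group but Lakeside wins overall — the comparison reverses. Bayview's patients skew toward critical, which has a lower base rate.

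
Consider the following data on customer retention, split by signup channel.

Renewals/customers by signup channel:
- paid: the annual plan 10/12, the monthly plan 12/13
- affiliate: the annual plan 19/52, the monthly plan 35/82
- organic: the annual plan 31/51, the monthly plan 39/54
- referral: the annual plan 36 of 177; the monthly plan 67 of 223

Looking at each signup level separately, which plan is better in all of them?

Paid: the annual plan 10/12 = 83.3%, the monthly plan 12/13 = 92.3% → the monthly plan
Affiliate: the annual plan 19/52 = 36.5%, the monthly plan 35/82 = 42.7% → the monthly plan
Organic: the annual plan 31/51 = 60.8%, the monthly plan 39/54 = 72.2% → the monthly plan
Referral: the annual plan 36/177 = 20.3%, the monthly plan 67/223 = 30.0% → the monthly plan
The monthly plan has the higher rate in all 4 groups.

the monthly plan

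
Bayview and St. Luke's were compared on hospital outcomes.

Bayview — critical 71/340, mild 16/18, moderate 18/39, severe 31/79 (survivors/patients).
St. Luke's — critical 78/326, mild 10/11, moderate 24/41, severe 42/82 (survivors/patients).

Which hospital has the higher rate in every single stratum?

St. Luke's

Critical: Bayview 71/340 = 20.9%, St. Luke's 78/326 = 23.9% → St. Luke's
Mild: Bayview 16/18 = 88.9%, St. Luke's 10/11 = 90.9% → St. Luke's
Moderate: Bayview 18/39 = 46.2%, St. Luke's 24/41 = 58.5% → St. Luke's
Severe: Bayview 31/79 = 39.2%, St. Luke's 42/82 = 51.2% → St. Luke's
St. Luke's has the higher rate in all 4 groups.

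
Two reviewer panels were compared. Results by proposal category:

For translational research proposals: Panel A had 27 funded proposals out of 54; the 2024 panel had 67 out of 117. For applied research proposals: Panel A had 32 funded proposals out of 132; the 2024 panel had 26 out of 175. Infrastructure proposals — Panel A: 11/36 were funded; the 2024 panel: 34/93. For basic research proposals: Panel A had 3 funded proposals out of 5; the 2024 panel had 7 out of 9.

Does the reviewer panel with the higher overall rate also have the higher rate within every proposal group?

No

Translational research: Panel A 27/54 = 50.0%, the 2024 panel 67/117 = 57.3% → the 2024 panel
Applied research: Panel A 32/132 = 24.2%, the 2024 panel 26/175 = 14.9% → Panel A
Infrastructure: Panel A 11/36 = 30.6%, the 2024 panel 34/93 = 36.6% → the 2024 panel
Basic research: Panel A 3/5 = 60.0%, the 2024 panel 7/9 = 77.8% → the 2024 panel
Overall: Panel A 73/227 = 32.2%, the 2024 panel 134/394 = 34.0% → the 2024 panel
Neither sweeps: Panel A wins 1 of 4 groups, the 2024 panel wins 3. The 2024 panel wins overall but not every group — no Simpson reversal.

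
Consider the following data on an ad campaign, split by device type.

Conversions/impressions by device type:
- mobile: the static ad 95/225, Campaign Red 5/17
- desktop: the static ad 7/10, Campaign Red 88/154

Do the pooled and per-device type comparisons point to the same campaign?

Mobile: the static ad 95/225 = 42.2%, Campaign Red 5/17 = 29.4% → the static ad
Desktop: the static ad 7/10 = 70.0%, Campaign Red 88/154 = 57.1% → the static ad
Overall: the static ad 102/235 = 43.4%, Campaign Red 93/171 = 54.4% → Campaign Red
The static ad wins each device group but Campaign Red wins overall — the comparison reverses. The static ad's impressions skew toward mobile, which has a lower base rate.

No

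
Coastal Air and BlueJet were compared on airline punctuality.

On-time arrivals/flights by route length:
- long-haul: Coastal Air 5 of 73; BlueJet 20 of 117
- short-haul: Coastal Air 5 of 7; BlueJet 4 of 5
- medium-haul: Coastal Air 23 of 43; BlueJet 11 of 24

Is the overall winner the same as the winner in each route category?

Long-haul: Coastal Air 5/73 = 6.8%, BlueJet 20/117 = 17.1% → BlueJet
Short-haul: Coastal Air 5/7 = 71.4%, BlueJet 4/5 = 80.0% → BlueJet
Medium-haul: Coastal Air 23/43 = 53.5%, BlueJet 11/24 = 45.8% → Coastal Air
Overall: Coastal Air 33/123 = 26.8%, BlueJet 35/146 = 24.0% → Coastal Air
Neither sweeps: Coastal Air wins 1 of 3 groups, BlueJet wins 2. Coastal Air wins overall but not every group — no Simpson reversal.

No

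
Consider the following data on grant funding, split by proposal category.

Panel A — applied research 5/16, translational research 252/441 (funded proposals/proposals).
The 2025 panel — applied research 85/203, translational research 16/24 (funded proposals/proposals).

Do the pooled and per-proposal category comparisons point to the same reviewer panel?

Applied research: Panel A 5/16 = 31.2%, the 2025 panel 85/203 = 41.9% → the 2025 panel
Translational research: Panel A 252/441 = 57.1%, the 2025 panel 16/24 = 66.7% → the 2025 panel
Overall: Panel A 257/457 = 56.2%, the 2025 panel 101/227 = 44.5% → Panel A
The 2025 panel wins each proposal group but Panel A wins overall — the comparison reverses. The 2025 panel's proposals skew toward applied research, which has a lower base rate.

No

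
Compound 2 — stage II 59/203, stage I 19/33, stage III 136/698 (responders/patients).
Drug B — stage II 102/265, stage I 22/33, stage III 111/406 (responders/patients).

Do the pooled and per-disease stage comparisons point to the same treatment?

Stage II: Compound 2 59/203 = 29.1%, Drug B 102/265 = 38.5% → Drug B
Stage I: Compound 2 19/33 = 57.6%, Drug B 22/33 = 66.7% → Drug B
Stage III: Compound 2 136/698 = 19.5%, Drug B 111/406 = 27.3% → Drug B
Overall: Compound 2 214/934 = 22.9%, Drug B 235/704 = 33.4% → Drug B
Drug B wins overall and in every disease group — no reversal.

Yes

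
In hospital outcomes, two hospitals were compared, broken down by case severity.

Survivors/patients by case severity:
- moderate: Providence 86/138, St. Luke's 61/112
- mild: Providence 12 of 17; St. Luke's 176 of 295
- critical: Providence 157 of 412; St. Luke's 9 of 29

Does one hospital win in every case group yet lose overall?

Moderate: Providence 86/138 = 62.3%, St. Luke's 61/112 = 54.5% → Providence
Mild: Providence 12/17 = 70.6%, St. Luke's 176/295 = 59.7% → Providence
Critical: Providence 157/412 = 38.1%, St. Luke's 9/29 = 31.0% → Providence
Overall: Providence 255/567 = 45.0%, St. Luke's 246/436 = 56.4% → St. Luke's
Providence wins each case group but St. Luke's wins overall — the comparison reverses. Providence's patients skew toward critical, which has a lower base rate.

Yes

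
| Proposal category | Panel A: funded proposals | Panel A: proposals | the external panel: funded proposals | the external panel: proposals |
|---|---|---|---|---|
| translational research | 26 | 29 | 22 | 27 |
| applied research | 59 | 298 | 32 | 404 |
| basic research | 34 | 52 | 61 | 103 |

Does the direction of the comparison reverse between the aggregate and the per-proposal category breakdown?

No

Translational research: Panel A 26/29 = 89.7%, the external panel 22/27 = 81.5% → Panel A
Applied research: Panel A 59/298 = 19.8%, the external panel 32/404 = 7.9% → Panel A
Basic research: Panel A 34/52 = 65.4%, the external panel 61/103 = 59.2% → Panel A
Overall: Panel A 119/379 = 31.4%, the external panel 115/534 = 21.5% → Panel A
Panel A wins overall and in every proposal group — no reversal.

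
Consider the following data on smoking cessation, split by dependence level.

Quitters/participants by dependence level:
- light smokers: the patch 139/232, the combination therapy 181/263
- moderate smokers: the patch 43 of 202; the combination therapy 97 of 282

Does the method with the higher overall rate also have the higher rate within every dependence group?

Light smokers: the patch 139/232 = 59.9%, the combination therapy 181/263 = 68.8% → the combination therapy
Moderate smokers: the patch 43/202 = 21.3%, the combination therapy 97/282 = 34.4% → the combination therapy
Overall: the patch 182/434 = 41.9%, the combination therapy 278/545 = 51.0% → the combination therapy
The combination therapy wins overall and in every dependence group — no reversal.

Yes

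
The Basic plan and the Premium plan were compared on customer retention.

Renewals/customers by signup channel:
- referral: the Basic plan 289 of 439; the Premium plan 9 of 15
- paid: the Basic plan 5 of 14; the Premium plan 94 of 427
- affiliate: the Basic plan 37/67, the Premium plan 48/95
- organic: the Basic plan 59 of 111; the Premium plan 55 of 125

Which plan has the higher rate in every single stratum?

the Basic plan

Referral: the Basic plan 289/439 = 65.8%, the Premium plan 9/15 = 60.0% → the Basic plan
Paid: the Basic plan 5/14 = 35.7%, the Premium plan 94/427 = 22.0% → the Basic plan
Affiliate: the Basic plan 37/67 = 55.2%, the Premium plan 48/95 = 50.5% → the Basic plan
Organic: the Basic plan 59/111 = 53.2%, the Premium plan 55/125 = 44.0% → the Basic plan
The Basic plan has the higher rate in all 4 groups.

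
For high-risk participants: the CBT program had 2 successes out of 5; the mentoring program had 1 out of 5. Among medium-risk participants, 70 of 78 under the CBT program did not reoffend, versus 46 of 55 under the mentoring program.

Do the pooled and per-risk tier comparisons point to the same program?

High-risk: the CBT program 2/5 = 40.0%, the mentoring program 1/5 = 20.0% → the CBT program
Medium-risk: the CBT program 70/78 = 89.7%, the mentoring program 46/55 = 83.6% → the CBT program
Overall: the CBT program 72/83 = 86.7%, the mentoring program 47/60 = 78.3% → the CBT program
The CBT program wins overall and in every risk group — no reversal.

Yes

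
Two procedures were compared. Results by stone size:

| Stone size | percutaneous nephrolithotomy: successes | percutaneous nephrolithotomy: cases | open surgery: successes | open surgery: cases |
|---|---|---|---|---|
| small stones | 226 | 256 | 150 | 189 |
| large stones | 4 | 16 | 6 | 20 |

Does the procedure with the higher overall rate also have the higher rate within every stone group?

Small stones: percutaneous nephrolithotomy 226/256 = 88.3%, open surgery 150/189 = 79.4% → percutaneous nephrolithotomy
Large stones: percutaneous nephrolithotomy 4/16 = 25.0%, open surgery 6/20 = 30.0% → open surgery
Overall: percutaneous nephrolithotomy 230/272 = 84.6%, open surgery 156/209 = 74.6% → percutaneous nephrolithotomy
Neither sweeps: percutaneous nephrolithotomy wins 1 of 2 groups, open surgery wins 1. Percutaneous nephrolithotomy wins overall but not every group — no Simpson reversal.

No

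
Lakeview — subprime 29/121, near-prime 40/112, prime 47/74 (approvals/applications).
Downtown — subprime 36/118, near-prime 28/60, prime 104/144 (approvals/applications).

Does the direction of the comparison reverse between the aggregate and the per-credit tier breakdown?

Subprime: Lakeview 29/121 = 24.0%, Downtown 36/118 = 30.5% → Downtown
Near-prime: Lakeview 40/112 = 35.7%, Downtown 28/60 = 46.7% → Downtown
Prime: Lakeview 47/74 = 63.5%, Downtown 104/144 = 72.2% → Downtown
Overall: Lakeview 116/307 = 37.8%, Downtown 168/322 = 52.2% → Downtown
Downtown wins overall and in every credit group — no reversal.

No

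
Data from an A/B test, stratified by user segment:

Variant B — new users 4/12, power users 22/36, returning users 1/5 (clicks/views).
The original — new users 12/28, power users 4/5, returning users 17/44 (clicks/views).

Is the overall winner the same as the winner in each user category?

No

New users: Variant B 4/12 = 33.3%, the original 12/28 = 42.9% → the original
Power users: Variant B 22/36 = 61.1%, the original 4/5 = 80.0% → the original
Returning users: Variant B 1/5 = 20.0%, the original 17/44 = 38.6% → the original
Overall: Variant B 27/53 = 50.9%, the original 33/77 = 42.9% → Variant B
The original wins each user group but Variant B wins overall — the comparison reverses. The original's views skew toward returning users, which has a lower base rate.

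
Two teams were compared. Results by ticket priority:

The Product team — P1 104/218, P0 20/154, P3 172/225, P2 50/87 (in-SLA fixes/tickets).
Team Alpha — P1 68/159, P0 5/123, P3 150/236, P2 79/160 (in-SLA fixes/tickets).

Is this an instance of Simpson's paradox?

P1: the Product team 104/218 = 47.7%, Team Alpha 68/159 = 42.8% → the Product team
P0: the Product team 20/154 = 13.0%, Team Alpha 5/123 = 4.1% → the Product team
P3: the Product team 172/225 = 76.4%, Team Alpha 150/236 = 63.6% → the Product team
P2: the Product team 50/87 = 57.5%, Team Alpha 79/160 = 49.4% → the Product team
Overall: the Product team 346/684 = 50.6%, Team Alpha 302/678 = 44.5% → the Product team
The Product team wins overall and in every ticket group — no reversal.

No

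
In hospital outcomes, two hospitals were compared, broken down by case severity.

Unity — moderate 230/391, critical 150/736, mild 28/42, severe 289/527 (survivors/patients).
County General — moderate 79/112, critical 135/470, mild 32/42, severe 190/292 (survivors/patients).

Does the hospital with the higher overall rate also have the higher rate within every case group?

Moderate: Unity 230/391 = 58.8%, County General 79/112 = 70.5% → County General
Critical: Unity 150/736 = 20.4%, County General 135/470 = 28.7% → County General
Mild: Unity 28/42 = 66.7%, County General 32/42 = 76.2% → County General
Severe: Unity 289/527 = 54.8%, County General 190/292 = 65.1% → County General
Overall: Unity 697/1696 = 41.1%, County General 436/916 = 47.6% → County General
County General wins overall and in every case group — no reversal.

Yes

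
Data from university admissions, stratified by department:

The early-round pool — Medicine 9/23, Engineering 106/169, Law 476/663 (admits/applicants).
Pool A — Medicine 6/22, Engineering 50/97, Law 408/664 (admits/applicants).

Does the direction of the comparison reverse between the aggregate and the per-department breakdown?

Medicine: the early-round pool 9/23 = 39.1%, Pool A 6/22 = 27.3% → the early-round pool
Engineering: the early-round pool 106/169 = 62.7%, Pool A 50/97 = 51.5% → the early-round pool
Law: the early-round pool 476/663 = 71.8%, Pool A 408/664 = 61.4% → the early-round pool
Overall: the early-round pool 591/855 = 69.1%, Pool A 464/783 = 59.3% → the early-round pool
The early-round pool wins overall and in every department group — no reversal.

No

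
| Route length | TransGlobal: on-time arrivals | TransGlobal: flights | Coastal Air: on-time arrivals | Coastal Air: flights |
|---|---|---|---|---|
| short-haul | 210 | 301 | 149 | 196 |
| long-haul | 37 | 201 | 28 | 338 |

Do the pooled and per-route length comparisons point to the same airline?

No

Short-haul: TransGlobal 210/301 = 69.8%, Coastal Air 149/196 = 76.0% → Coastal Air
Long-haul: TransGlobal 37/201 = 18.4%, Coastal Air 28/338 = 8.3% → TransGlobal
Overall: TransGlobal 247/502 = 49.2%, Coastal Air 177/534 = 33.1% → TransGlobal
Neither sweeps: TransGlobal wins 1 of 2 groups, Coastal Air wins 1. TransGlobal wins overall but not every group — no Simpson reversal.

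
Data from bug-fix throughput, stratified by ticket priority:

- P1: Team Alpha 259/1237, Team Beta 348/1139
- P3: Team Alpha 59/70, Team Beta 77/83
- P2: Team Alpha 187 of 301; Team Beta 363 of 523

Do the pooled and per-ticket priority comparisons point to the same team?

P1: Team Alpha 259/1237 = 20.9%, Team Beta 348/1139 = 30.6% → Team Beta
P3: Team Alpha 59/70 = 84.3%, Team Beta 77/83 = 92.8% → Team Beta
P2: Team Alpha 187/301 = 62.1%, Team Beta 363/523 = 69.4% → Team Beta
Overall: Team Alpha 505/1608 = 31.4%, Team Beta 788/1745 = 45.2% → Team Beta
Team Beta wins overall and in every ticket group — no reversal.

Yes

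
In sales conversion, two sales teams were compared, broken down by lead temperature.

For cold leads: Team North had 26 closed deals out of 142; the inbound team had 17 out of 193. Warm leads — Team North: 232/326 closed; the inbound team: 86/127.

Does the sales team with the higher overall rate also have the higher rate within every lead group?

Yes

Cold: Team North 26/142 = 18.3%, the inbound team 17/193 = 8.8% → Team North
Warm: Team North 232/326 = 71.2%, the inbound team 86/127 = 67.7% → Team North
Overall: Team North 258/468 = 55.1%, the inbound team 103/320 = 32.2% → Team North
Team North wins overall and in every lead group — no reversal.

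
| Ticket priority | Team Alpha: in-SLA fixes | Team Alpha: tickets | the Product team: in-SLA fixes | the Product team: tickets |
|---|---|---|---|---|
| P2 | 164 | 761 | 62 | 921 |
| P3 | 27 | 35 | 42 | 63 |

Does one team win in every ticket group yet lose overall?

No

P2: Team Alpha 164/761 = 21.6%, the Product team 62/921 = 6.7% → Team Alpha
P3: Team Alpha 27/35 = 77.1%, the Product team 42/63 = 66.7% → Team Alpha
Overall: Team Alpha 191/796 = 24.0%, the Product team 104/984 = 10.6% → Team Alpha
Team Alpha wins overall and in every ticket group — no reversal.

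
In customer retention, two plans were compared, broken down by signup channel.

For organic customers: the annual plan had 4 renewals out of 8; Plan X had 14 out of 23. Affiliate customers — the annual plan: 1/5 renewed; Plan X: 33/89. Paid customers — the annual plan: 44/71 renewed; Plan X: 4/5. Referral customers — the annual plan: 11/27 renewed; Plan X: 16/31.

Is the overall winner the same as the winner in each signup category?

No

Organic: the annual plan 4/8 = 50.0%, Plan X 14/23 = 60.9% → Plan X
Affiliate: the annual plan 1/5 = 20.0%, Plan X 33/89 = 37.1% → Plan X
Paid: the annual plan 44/71 = 62.0%, Plan X 4/5 = 80.0% → Plan X
Referral: the annual plan 11/27 = 40.7%, Plan X 16/31 = 51.6% → Plan X
Overall: the annual plan 60/111 = 54.1%, Plan X 67/148 = 45.3% → the annual plan
Plan X wins each signup group but the annual plan wins overall — the comparison reverses. Plan X's customers skew toward affiliate, which has a lower base rate.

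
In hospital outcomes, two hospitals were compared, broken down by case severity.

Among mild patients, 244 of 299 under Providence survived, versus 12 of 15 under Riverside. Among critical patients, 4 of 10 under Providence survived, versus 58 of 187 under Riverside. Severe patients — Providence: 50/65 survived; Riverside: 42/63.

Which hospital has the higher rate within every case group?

Mild: Providence 244/299 = 81.6%, Riverside 12/15 = 80.0% → Providence
Critical: Providence 4/10 = 40.0%, Riverside 58/187 = 31.0% → Providence
Severe: Providence 50/65 = 76.9%, Riverside 42/63 = 66.7% → Providence
Providence has the higher rate in all 3 groups.

Providence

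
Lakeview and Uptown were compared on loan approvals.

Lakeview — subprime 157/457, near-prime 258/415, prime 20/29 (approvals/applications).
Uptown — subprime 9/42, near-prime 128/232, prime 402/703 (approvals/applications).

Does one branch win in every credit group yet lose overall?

Yes

Subprime: Lakeview 157/457 = 34.4%, Uptown 9/42 = 21.4% → Lakeview
Near-prime: Lakeview 258/415 = 62.2%, Uptown 128/232 = 55.2% → Lakeview
Prime: Lakeview 20/29 = 69.0%, Uptown 402/703 = 57.2% → Lakeview
Overall: Lakeview 435/901 = 48.3%, Uptown 539/977 = 55.2% → Uptown
Lakeview wins each credit group but Uptown wins overall — the comparison reverses. Lakeview's applications skew toward subprime, which has a lower base rate.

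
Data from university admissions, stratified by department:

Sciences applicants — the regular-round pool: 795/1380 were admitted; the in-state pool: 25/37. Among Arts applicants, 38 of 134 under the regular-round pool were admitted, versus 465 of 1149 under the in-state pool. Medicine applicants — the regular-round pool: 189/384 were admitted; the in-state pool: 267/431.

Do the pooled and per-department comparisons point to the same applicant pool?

Sciences: the regular-round pool 795/1380 = 57.6%, the in-state pool 25/37 = 67.6% → the in-state pool
Arts: the regular-round pool 38/134 = 28.4%, the in-state pool 465/1149 = 40.5% → the in-state pool
Medicine: the regular-round pool 189/384 = 49.2%, the in-state pool 267/431 = 61.9% → the in-state pool
Overall: the regular-round pool 1022/1898 = 53.8%, the in-state pool 757/1617 = 46.8% → the regular-round pool
The in-state pool wins each department group but the regular-round pool wins overall — the comparison reverses. The in-state pool's applicants skew toward Arts, which has a lower base rate.

No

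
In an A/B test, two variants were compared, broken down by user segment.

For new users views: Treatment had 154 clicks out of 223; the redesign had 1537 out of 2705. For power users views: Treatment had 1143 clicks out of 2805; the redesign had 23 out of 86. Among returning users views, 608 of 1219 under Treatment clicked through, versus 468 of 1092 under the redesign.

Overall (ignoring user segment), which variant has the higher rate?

the redesign

New users: Treatment 154/223 = 69.1%, the redesign 1537/2705 = 56.8% → Treatment
Power users: Treatment 1143/2805 = 40.7%, the redesign 23/86 = 26.7% → Treatment
Returning users: Treatment 608/1219 = 49.9%, the redesign 468/1092 = 42.9% → Treatment
Overall: Treatment 1905/4247 = 44.9%, the redesign 2028/3883 = 52.2% → the redesign
(Treatment wins every user group but the redesign wins overall — Treatment's views skew toward the low-rate power users group.)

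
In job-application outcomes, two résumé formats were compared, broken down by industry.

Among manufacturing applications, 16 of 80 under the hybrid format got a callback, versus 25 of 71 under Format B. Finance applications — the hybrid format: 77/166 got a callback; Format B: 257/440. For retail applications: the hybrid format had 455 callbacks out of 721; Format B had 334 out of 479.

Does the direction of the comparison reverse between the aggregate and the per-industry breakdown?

Manufacturing: the hybrid format 16/80 = 20.0%, Format B 25/71 = 35.2% → Format B
Finance: the hybrid format 77/166 = 46.4%, Format B 257/440 = 58.4% → Format B
Retail: the hybrid format 455/721 = 63.1%, Format B 334/479 = 69.7% → Format B
Overall: the hybrid format 548/967 = 56.7%, Format B 616/990 = 62.2% → Format B
Format B wins overall and in every industry group — no reversal.

No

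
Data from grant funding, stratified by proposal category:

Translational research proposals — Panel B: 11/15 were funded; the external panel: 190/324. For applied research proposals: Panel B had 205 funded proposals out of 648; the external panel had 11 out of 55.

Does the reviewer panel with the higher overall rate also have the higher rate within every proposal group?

Translational research: Panel B 11/15 = 73.3%, the external panel 190/324 = 58.6% → Panel B
Applied research: Panel B 205/648 = 31.6%, the external panel 11/55 = 20.0% → Panel B
Overall: Panel B 216/663 = 32.6%, the external panel 201/379 = 53.0% → the external panel
Panel B wins each proposal group but the external panel wins overall — the comparison reverses. Panel B's proposals skew toward applied research, which has a lower base rate.

No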